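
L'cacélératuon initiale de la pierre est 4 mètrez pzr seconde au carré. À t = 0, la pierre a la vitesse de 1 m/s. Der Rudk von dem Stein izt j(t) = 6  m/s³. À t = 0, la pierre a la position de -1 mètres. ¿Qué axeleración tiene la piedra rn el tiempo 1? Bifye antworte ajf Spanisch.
Para resolver esto, necesitamos tomar 1 antiderivada de nuestra ecuación de la sacudida j(t) = 6. La integral de la sacudida es la aceleración. Usando a(0) = 4, obtenemos a(t) = 6·t + 4. De la ecuación de la aceleración a(t) = 6·t + 4, sustituimos t = 1 para obtener a = 10.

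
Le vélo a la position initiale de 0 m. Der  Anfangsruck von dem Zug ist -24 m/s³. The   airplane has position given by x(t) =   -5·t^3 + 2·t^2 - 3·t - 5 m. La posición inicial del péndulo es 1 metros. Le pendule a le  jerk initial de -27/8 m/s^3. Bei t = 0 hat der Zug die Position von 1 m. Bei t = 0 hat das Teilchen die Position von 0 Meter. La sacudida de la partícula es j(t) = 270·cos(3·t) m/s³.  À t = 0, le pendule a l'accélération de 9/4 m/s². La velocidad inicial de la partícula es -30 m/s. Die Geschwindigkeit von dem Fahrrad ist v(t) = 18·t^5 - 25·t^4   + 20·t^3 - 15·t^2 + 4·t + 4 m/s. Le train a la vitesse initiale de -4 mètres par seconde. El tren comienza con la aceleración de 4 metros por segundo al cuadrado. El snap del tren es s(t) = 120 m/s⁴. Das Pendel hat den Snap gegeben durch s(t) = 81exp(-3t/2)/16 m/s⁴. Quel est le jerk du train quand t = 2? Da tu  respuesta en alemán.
Ausgehend von dem Snap s(t) = 120, nehmen wir 1 Stammfunktion. Mit ∫s(t)dt und Anwendung von j(0) = -24, finden wir j(t) = 120·t - 24. Aus der Gleichung für den Ruck j(t) = 120·t - 24, setzen wir t = 2 ein und erhalten j = 216.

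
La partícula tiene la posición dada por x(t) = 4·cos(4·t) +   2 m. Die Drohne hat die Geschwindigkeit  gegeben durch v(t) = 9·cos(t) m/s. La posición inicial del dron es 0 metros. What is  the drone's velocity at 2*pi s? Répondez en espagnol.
Tenemos la velocidad v(t) = 9·cos(t). Sustituyendo t = 2*pi: v(2*pi) = 9.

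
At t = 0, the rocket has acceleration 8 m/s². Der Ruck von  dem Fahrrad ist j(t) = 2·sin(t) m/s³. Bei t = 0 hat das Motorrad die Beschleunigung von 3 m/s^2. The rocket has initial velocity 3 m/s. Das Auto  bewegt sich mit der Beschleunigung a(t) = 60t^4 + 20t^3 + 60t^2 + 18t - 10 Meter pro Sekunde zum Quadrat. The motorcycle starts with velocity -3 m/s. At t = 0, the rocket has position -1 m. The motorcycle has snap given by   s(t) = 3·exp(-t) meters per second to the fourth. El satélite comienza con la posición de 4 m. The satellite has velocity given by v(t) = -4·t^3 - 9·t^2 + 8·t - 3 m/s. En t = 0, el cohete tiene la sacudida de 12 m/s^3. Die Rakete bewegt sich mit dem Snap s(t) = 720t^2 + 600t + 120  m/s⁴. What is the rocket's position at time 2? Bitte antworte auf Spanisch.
Necesitamos integrar nuestra ecuación del snap s(t) = 720·t^2 + 600·t + 120 4 veces. La antiderivada del snap es la sacudida. Usando j(0) = 12, obtenemos j(t) = 240·t^3 + 300·t^2 + 120·t + 12. Integrando la sacudida y usando la condición inicial a(0) = 8, obtenemos a(t) = 60·t^4 + 100·t^3 + 60·t^2 + 12·t + 8. Integrando la aceleración y usando la condición inicial v(0) = 3, obtenemos v(t) = 12·t^5 + 25·t^4 + 20·t^3 + 6·t^2 + 8·t + 3. Tomando ∫v(t)dt y aplicando x(0) = -1, encontramos x(t) = 2·t^6 + 5·t^5 + 5·t^4 + 2·t^3 + 4·t^2 + 3·t - 1. De la ecuación de la posición x(t) = 2·t^6 + 5·t^5 + 5·t^4 + 2·t^3 + 4·t^2 + 3·t - 1, sustituimos t = 2 para obtener x = 405.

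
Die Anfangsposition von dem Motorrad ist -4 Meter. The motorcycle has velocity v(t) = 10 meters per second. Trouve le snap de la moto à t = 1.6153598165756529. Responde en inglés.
Starting from velocity v(t) = 10, we take 3 derivatives. Differentiating velocity, we get acceleration: a(t) = 0. The derivative of acceleration gives jerk: j(t) = 0. Differentiating jerk, we get snap: s(t) = 0. From the given snap equation s(t) = 0, we substitute t = 1.6153598165756529 to get s = 0.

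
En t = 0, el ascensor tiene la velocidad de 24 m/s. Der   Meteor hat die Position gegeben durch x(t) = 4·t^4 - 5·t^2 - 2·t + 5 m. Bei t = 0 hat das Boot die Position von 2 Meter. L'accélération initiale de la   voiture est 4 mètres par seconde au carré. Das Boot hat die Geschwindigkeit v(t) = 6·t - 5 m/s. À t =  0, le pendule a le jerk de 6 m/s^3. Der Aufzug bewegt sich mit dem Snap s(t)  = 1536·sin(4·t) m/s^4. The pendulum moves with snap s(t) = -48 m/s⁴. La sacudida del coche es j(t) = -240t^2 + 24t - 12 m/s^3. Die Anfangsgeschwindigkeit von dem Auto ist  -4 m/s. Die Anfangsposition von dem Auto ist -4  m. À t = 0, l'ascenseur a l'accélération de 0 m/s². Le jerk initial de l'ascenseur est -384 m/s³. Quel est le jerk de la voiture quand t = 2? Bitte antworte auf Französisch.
Nous avons le jerk j(t) = -240·t^2 + 24·t - 12. En substituant t = 2: j(2) = -924.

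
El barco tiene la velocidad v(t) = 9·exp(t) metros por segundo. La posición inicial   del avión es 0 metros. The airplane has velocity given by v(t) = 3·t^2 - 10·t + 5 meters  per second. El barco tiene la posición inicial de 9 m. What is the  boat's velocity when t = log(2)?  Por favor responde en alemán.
Mit v(t) = 9·exp(t) und Einsetzen von t = log(2), finden wir v = 18.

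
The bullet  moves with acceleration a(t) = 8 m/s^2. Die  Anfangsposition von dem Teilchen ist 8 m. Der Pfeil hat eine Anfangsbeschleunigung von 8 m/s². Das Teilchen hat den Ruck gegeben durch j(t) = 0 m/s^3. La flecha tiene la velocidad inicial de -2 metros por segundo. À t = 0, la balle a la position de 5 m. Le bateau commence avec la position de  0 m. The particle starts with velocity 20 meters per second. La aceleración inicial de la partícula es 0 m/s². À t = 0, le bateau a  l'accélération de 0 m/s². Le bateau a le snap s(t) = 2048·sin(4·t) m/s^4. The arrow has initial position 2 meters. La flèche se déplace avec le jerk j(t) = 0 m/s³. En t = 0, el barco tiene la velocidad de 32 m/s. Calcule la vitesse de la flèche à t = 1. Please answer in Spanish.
Partiendo de la sacudida j(t) = 0, tomamos 2 integrales. Tomando ∫j(t)dt y aplicando a(0) = 8, encontramos a(t) = 8. Integrando la aceleración y usando la condición inicial v(0) = -2, obtenemos v(t) = 8·t - 2. Tenemos la velocidad v(t) = 8·t - 2. Sustituyendo t = 1: v(1) = 6.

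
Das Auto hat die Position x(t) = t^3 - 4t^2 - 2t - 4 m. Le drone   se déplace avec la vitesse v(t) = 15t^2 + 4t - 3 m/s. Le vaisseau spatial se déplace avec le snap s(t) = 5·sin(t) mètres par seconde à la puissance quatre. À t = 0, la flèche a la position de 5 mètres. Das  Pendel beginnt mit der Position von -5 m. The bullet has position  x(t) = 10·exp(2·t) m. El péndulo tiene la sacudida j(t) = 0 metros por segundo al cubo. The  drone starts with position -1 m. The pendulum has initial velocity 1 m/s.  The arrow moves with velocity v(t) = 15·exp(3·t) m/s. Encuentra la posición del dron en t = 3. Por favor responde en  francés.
Nous devons trouver la primitive de notre équation de la vitesse v(t) = 15·t^2 + 4·t - 3 1 fois. En prenant ∫v(t)dt et en appliquant x(0) = -1, nous trouvons x(t) = 5·t^3 + 2·t^2 - 3·t - 1. Nous avons la position x(t) = 5·t^3 + 2·t^2 - 3·t - 1. En substituant t = 3: x(3) = 143.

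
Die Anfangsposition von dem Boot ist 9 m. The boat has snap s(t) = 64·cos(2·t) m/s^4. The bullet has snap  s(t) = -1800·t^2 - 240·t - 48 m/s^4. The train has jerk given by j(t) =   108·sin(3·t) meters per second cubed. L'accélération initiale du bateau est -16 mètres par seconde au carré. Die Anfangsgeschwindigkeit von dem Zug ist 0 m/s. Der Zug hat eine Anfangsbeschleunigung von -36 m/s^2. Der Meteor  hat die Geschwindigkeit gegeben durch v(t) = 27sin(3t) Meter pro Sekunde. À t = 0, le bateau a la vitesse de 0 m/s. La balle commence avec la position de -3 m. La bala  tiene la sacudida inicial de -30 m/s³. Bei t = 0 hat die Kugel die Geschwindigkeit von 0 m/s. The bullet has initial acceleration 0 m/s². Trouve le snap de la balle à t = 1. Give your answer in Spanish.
Tenemos el snap s(t) = -1800·t^2 - 240·t - 48. Sustituyendo t = 1: s(1) = -2088.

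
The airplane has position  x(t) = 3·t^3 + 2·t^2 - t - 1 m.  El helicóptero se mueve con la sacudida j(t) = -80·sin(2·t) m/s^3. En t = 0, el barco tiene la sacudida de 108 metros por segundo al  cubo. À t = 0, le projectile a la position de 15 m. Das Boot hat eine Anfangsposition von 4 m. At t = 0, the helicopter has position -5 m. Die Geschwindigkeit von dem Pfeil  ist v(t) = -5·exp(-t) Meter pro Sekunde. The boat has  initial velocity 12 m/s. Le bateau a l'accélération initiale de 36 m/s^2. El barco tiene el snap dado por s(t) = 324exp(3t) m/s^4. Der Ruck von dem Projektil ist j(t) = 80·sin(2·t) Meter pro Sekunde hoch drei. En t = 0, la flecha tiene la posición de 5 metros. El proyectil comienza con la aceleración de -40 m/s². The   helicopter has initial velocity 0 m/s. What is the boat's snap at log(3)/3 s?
From the given snap equation s(t) = 324·exp(3·t), we substitute t = log(3)/3 to get s = 972.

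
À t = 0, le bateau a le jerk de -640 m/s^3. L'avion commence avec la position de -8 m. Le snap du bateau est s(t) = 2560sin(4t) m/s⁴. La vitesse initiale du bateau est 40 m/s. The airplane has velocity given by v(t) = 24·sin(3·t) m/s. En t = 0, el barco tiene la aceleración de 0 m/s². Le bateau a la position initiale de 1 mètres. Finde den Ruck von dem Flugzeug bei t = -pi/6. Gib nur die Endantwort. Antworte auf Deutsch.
Die Antwort ist 216.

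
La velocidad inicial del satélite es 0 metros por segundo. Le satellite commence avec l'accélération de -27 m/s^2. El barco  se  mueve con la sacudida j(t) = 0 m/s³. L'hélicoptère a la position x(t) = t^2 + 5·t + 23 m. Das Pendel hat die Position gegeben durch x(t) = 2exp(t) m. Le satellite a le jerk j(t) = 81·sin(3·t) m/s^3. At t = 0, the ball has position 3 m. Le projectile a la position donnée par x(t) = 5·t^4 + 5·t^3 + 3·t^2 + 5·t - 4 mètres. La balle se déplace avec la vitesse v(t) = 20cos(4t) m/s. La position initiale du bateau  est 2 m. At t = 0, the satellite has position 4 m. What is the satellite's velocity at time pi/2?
We need to integrate our jerk equation j(t) = 81·sin(3·t) 2 times. Taking ∫j(t)dt and applying a(0) = -27, we find a(t) = -27·cos(3·t). Finding the antiderivative of a(t) and using v(0) = 0: v(t) = -9·sin(3·t). Using v(t) = -9·sin(3·t) and substituting t = pi/2, we find v = 9.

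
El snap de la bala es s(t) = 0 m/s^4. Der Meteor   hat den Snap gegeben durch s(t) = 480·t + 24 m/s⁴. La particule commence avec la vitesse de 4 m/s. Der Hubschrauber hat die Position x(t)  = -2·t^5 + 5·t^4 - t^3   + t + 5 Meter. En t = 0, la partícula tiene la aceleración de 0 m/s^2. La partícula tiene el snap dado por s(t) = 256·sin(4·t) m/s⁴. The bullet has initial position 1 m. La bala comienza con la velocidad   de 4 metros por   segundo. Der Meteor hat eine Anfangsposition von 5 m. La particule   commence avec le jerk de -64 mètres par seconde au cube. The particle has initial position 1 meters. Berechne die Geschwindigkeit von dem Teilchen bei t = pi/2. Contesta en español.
Necesitamos integrar nuestra ecuación del snap s(t) = 256·sin(4·t) 3 veces. La integral del snap, con j(0) = -64, da la sacudida: j(t) = -64·cos(4·t). Tomando ∫j(t)dt y aplicando a(0) = 0, encontramos a(t) = -16·sin(4·t). Tomando ∫a(t)dt y aplicando v(0) = 4, encontramos v(t) = 4·cos(4·t). De la ecuación de la velocidad v(t) = 4·cos(4·t), sustituimos t = pi/2 para obtener v = 4.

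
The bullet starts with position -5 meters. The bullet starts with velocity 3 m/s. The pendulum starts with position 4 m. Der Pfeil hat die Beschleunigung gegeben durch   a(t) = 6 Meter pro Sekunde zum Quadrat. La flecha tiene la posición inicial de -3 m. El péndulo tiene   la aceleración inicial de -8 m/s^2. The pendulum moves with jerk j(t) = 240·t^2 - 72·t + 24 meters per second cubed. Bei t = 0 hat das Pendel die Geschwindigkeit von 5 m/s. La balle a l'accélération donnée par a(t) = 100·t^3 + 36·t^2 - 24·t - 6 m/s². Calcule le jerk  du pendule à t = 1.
En utilisant j(t) = 240·t^2 - 72·t + 24 et en substituant t = 1, nous trouvons j = 192.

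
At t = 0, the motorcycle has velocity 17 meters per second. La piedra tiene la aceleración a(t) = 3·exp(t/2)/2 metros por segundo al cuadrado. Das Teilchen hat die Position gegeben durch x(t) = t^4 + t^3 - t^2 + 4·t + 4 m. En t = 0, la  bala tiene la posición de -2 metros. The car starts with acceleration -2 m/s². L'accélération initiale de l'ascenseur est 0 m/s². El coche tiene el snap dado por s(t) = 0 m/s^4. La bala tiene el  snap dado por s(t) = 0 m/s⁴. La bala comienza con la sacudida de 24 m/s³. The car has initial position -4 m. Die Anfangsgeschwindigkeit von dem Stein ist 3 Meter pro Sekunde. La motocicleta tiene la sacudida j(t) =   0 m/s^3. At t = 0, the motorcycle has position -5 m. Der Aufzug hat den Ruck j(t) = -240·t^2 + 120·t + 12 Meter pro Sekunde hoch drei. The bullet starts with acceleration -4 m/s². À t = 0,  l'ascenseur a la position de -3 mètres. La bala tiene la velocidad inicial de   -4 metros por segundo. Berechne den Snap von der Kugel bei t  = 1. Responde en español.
Usando s(t) = 0 y sustituyendo t = 1, encontramos s = 0.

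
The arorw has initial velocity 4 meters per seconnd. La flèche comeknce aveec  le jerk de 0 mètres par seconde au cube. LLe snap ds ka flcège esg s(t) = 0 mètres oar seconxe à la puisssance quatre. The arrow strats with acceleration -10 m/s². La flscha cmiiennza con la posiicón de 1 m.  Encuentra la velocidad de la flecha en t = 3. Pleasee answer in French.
Pour résoudre ceci, nous devons prendre 3 intégrales de notre équation du snap s(t) = 0. L'intégrale du snap est le jerk. En utilisant j(0) = 0, nous obtenons j(t) = 0. En prenant ∫j(t)dt et en appliquant a(0) = -10, nous trouvons a(t) = -10. L'intégrale de l'accélération, avec v(0) = 4, donne la vitesse: v(t) = 4 - 10·t. En utilisant v(t) = 4 - 10·t et en substituant t = 3, nous trouvons v = -26.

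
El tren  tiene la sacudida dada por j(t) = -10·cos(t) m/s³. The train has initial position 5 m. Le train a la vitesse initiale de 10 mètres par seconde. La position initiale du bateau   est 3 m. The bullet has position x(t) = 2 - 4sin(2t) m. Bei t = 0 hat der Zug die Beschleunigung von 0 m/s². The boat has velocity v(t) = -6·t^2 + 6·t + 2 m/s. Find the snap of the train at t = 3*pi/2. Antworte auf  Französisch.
En partant du jerk j(t) = -10·cos(t), nous prenons 1 dérivée. La dérivée du jerk donne le snap: s(t) = 10·sin(t). De l'équation du snap s(t) = 10·sin(t), nous substituons t = 3*pi/2 pour obtenir s = -10.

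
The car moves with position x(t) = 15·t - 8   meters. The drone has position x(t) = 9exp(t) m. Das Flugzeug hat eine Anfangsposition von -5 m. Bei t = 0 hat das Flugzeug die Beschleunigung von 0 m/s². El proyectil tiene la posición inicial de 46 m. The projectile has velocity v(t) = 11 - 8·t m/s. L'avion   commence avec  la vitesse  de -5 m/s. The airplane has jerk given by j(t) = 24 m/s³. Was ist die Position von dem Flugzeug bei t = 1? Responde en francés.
Nous devons trouver l'intégrale de notre équation du jerk j(t) = 24 3 fois. La primitive du jerk est l'accélération. En utilisant a(0) = 0, nous obtenons a(t) = 24·t. L'intégrale de l'accélération, avec v(0) = -5, donne la vitesse: v(t) = 12·t^2 - 5. En prenant ∫v(t)dt et en appliquant x(0) = -5, nous trouvons x(t) = 4·t^3 - 5·t - 5. De l'équation de la position x(t) = 4·t^3 - 5·t - 5, nous substituons t = 1 pour obtenir x = -6.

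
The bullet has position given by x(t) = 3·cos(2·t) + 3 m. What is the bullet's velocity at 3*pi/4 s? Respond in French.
En partant de la position x(t) = 3·cos(2·t) + 3, nous prenons 1 dérivée. En dérivant la position, nous obtenons la vitesse: v(t) = -6·sin(2·t). En utilisant v(t) = -6·sin(2·t) et en substituant t = 3*pi/4, nous trouvons v = 6.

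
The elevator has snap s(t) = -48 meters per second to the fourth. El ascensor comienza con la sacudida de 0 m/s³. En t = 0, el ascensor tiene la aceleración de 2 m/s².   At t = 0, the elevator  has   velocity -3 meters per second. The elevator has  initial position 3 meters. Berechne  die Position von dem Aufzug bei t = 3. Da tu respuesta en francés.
Nous devons intégrer notre équation du snap s(t) = -48 4 fois. En prenant ∫s(t)dt et en appliquant j(0) = 0, nous trouvons j(t) = -48·t. En intégrant le jerk et en utilisant la condition initiale a(0) = 2, nous obtenons a(t) = 2 - 24·t^2. La primitive de l'accélération, avec v(0) = -3, donne la vitesse: v(t) = -8·t^3 + 2·t - 3. La primitive de la vitesse, avec x(0) = 3, donne la position: x(t) = -2·t^4 + t^2 - 3·t + 3. De l'équation de la position x(t) = -2·t^4 + t^2 - 3·t + 3, nous substituons t = 3 pour obtenir x = -159.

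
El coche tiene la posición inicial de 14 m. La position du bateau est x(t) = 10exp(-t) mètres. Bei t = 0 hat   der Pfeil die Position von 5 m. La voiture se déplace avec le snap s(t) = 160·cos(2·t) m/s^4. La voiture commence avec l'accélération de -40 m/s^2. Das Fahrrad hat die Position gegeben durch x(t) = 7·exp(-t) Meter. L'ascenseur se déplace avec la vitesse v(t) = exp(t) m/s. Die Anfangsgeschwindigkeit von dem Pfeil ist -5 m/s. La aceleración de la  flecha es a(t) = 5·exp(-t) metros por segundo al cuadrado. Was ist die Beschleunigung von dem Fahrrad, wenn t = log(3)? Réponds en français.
Pour résoudre ceci, nous devons prendre 2 dérivées de notre équation de la position x(t) = 7·exp(-t). En dérivant la position, nous obtenons la vitesse: v(t) = -7·exp(-t). En prenant d/dt de v(t), nous trouvons a(t) = 7·exp(-t). Nous avons l'accélération a(t) = 7·exp(-t). En substituant t = log(3): a(log(3)) = 7/3.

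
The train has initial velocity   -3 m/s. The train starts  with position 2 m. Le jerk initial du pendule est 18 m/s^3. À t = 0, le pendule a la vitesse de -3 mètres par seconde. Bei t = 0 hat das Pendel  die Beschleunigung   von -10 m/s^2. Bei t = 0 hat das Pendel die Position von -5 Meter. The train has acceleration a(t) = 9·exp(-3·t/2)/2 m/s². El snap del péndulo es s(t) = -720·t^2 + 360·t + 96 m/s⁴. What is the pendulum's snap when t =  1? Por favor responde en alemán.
Mit s(t) = -720·t^2 + 360·t + 96 und Einsetzen von t = 1, finden wir s = -264.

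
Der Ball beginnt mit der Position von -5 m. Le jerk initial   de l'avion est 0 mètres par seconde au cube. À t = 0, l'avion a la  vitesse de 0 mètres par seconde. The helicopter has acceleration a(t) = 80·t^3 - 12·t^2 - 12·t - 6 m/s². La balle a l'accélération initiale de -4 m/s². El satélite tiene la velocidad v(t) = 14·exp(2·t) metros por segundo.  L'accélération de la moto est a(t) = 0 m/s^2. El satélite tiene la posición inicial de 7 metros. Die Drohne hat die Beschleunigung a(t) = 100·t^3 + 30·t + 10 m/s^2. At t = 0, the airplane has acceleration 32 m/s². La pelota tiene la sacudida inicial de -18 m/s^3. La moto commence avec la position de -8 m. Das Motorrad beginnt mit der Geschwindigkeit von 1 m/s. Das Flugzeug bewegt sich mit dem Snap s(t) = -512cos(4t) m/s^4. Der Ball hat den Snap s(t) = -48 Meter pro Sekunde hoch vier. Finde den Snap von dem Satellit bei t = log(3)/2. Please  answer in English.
Starting from velocity v(t) = 14·exp(2·t), we take 3 derivatives. The derivative of velocity gives acceleration: a(t) = 28·exp(2·t). Differentiating acceleration, we get jerk: j(t) = 56·exp(2·t). The derivative of jerk gives snap: s(t) = 112·exp(2·t). We have snap s(t) = 112·exp(2·t). Substituting t = log(3)/2: s(log(3)/2) = 336.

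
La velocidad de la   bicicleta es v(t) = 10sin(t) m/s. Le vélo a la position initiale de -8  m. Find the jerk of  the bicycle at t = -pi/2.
Starting from velocity v(t) = 10·sin(t), we take 2 derivatives. Taking d/dt of v(t), we find a(t) = 10·cos(t). Differentiating acceleration, we get jerk: j(t) = -10·sin(t). We have jerk j(t) = -10·sin(t). Substituting t = -pi/2: j(-pi/2) = 10.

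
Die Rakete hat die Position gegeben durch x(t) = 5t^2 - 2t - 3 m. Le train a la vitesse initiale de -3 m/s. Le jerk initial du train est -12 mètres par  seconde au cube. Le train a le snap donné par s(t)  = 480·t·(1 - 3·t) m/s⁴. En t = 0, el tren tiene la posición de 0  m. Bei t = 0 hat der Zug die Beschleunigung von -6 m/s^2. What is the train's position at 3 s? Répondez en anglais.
Starting from snap s(t) = 480·t·(1 - 3·t), we take 4 integrals. The antiderivative of snap is jerk. Using j(0) = -12, we get j(t) = -480·t^3 + 240·t^2 - 12. Taking ∫j(t)dt and applying a(0) = -6, we find a(t) = -120·t^4 + 80·t^3 - 12·t - 6. The integral of acceleration, with v(0) = -3, gives velocity: v(t) = -24·t^5 + 20·t^4 - 6·t^2 - 6·t - 3. Integrating velocity and using the initial condition x(0) = 0, we get x(t) = -4·t^6 + 4·t^5 - 2·t^3 - 3·t^2 - 3·t. Using x(t) = -4·t^6 + 4·t^5 - 2·t^3 - 3·t^2 - 3·t and substituting t = 3, we find x = -2034.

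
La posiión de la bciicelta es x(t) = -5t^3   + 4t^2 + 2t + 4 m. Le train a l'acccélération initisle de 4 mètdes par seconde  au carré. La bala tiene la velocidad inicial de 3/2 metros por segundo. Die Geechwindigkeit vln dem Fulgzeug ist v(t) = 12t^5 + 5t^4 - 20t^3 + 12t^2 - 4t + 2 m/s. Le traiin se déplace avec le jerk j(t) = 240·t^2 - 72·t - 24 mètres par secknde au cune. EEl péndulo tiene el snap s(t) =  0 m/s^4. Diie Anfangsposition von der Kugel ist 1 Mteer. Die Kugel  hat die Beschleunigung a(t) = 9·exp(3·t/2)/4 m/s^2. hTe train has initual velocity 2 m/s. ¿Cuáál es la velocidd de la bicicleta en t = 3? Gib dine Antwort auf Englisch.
Starting from position x(t) = -5·t^3 + 4·t^2 + 2·t + 4, we take 1 derivative. The derivative of position gives velocity: v(t) = -15·t^2 + 8·t + 2. Using v(t) = -15·t^2 + 8·t + 2 and substituting t = 3, we find v = -109.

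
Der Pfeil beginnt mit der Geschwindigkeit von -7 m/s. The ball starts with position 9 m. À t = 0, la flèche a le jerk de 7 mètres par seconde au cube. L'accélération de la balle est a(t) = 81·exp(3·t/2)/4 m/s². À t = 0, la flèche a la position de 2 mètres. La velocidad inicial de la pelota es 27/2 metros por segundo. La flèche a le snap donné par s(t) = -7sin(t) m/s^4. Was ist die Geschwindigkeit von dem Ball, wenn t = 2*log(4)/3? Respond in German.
Um dies zu lösen, müssen wir 1 Integral unserer Gleichung für die Beschleunigung a(t) = 81·exp(3·t/2)/4 finden. Durch Integration von der Beschleunigung und Verwendung der Anfangsbedingung v(0) = 27/2, erhalten wir v(t) = 27·exp(3·t/2)/2. Mit v(t) = 27·exp(3·t/2)/2 und Einsetzen von t = 2*log(4)/3, finden wir v = 54.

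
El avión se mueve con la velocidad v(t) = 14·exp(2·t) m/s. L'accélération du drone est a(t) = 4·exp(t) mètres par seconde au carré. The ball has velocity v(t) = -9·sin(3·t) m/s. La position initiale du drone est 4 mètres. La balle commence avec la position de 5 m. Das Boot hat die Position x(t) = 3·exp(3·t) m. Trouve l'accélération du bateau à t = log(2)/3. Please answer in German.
Wir müssen unsere Gleichung für die Position x(t) = 3·exp(3·t) 2-mal ableiten. Die Ableitung von der Position ergibt die Geschwindigkeit: v(t) = 9·exp(3·t). Durch Ableiten von der Geschwindigkeit erhalten wir die Beschleunigung: a(t) = 27·exp(3·t). Mit a(t) = 27·exp(3·t) und Einsetzen von t = log(2)/3, finden wir a = 54.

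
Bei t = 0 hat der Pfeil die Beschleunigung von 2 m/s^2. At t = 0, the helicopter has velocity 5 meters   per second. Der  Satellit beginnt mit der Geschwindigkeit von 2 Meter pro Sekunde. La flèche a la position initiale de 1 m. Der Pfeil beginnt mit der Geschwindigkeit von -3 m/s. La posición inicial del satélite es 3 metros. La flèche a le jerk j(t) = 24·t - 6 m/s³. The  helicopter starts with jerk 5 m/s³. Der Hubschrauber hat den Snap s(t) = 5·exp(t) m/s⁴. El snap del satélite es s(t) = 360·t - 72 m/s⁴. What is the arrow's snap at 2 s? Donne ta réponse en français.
Pour résoudre ceci, nous devons prendre 1 dérivée de notre équation du jerk j(t) = 24·t - 6. En dérivant le jerk, nous obtenons le snap: s(t) = 24. De l'équation du snap s(t) = 24, nous substituons t = 2 pour obtenir s = 24.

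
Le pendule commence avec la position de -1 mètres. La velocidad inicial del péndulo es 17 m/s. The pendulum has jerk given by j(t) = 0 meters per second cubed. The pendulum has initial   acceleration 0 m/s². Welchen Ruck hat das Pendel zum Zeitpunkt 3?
Aus der Gleichung für den Ruck j(t) = 0, setzen wir t = 3 ein und erhalten j = 0.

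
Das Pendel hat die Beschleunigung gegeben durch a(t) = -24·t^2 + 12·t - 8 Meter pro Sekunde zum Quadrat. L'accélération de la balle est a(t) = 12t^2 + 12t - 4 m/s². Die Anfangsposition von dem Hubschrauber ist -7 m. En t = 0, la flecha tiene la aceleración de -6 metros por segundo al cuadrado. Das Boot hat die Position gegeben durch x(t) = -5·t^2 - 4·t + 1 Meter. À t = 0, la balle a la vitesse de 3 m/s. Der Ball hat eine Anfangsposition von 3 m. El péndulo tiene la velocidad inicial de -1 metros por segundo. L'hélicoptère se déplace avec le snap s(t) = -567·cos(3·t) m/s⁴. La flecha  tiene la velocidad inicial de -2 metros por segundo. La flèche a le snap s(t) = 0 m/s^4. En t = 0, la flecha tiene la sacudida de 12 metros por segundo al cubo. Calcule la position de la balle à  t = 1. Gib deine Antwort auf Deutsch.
Ausgehend von der Beschleunigung a(t) = 12·t^2 + 12·t - 4, nehmen wir 2 Integrale. Die Stammfunktion von der Beschleunigung ist die Geschwindigkeit. Mit v(0) = 3 erhalten wir v(t) = 4·t^3 + 6·t^2 - 4·t + 3. Durch Integration von der Geschwindigkeit und Verwendung der Anfangsbedingung x(0) = 3, erhalten wir x(t) = t^4 + 2·t^3 - 2·t^2 + 3·t + 3. Wir haben die Position x(t) = t^4 + 2·t^3 - 2·t^2 + 3·t + 3. Durch Einsetzen von t = 1: x(1) = 7.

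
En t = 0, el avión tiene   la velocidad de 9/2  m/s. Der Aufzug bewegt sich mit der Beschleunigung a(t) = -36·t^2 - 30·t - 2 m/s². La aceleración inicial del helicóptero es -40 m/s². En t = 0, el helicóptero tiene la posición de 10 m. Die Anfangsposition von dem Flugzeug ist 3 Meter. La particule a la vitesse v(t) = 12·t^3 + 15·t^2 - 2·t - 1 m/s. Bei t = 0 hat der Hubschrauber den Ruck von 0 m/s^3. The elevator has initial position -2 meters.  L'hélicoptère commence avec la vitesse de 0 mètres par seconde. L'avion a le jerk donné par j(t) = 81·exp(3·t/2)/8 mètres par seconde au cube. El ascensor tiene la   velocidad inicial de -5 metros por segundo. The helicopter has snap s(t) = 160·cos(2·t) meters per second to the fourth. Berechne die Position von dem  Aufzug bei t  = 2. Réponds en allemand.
Ausgehend von der Beschleunigung a(t) = -36·t^2 - 30·t - 2, nehmen wir 2 Stammfunktionen. Durch Integration von der Beschleunigung und Verwendung der Anfangsbedingung v(0) = -5, erhalten wir v(t) = -12·t^3 - 15·t^2 - 2·t - 5. Durch Integration von der Geschwindigkeit und Verwendung der Anfangsbedingung x(0) = -2, erhalten wir x(t) = -3·t^4 - 5·t^3 - t^2 - 5·t - 2. Aus der Gleichung für die Position x(t) = -3·t^4 - 5·t^3 - t^2 - 5·t - 2, setzen wir t = 2 ein und erhalten x = -104.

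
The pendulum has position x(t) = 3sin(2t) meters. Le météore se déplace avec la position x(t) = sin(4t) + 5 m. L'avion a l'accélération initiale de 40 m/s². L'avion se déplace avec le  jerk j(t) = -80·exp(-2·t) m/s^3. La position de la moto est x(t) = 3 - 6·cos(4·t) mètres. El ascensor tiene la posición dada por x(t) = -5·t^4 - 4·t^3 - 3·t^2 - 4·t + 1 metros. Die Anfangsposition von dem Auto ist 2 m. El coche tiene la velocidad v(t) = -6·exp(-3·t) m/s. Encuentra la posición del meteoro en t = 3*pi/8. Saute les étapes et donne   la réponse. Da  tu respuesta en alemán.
x(3*pi/8) = 4.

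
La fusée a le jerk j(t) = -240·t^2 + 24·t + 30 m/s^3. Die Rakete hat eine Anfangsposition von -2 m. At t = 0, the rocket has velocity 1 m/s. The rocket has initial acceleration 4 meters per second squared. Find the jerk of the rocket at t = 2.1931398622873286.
We have jerk j(t) = -240·t^2 + 24·t + 30. Substituting t = 2.1931398622873286: j(2.1931398622873286) = -1071.73163263799.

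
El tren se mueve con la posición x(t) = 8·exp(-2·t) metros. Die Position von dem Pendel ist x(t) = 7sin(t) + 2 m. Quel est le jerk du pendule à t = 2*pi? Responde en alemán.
Ausgehend von der Position x(t) = 7·sin(t) + 2, nehmen wir 3 Ableitungen. Durch Ableiten von der Position erhalten wir die Geschwindigkeit: v(t) = 7·cos(t). Die Ableitung von der Geschwindigkeit ergibt die Beschleunigung: a(t) = -7·sin(t). Mit d/dt von a(t) finden wir j(t) = -7·cos(t). Mit j(t) = -7·cos(t) und Einsetzen von t = 2*pi, finden wir j = -7.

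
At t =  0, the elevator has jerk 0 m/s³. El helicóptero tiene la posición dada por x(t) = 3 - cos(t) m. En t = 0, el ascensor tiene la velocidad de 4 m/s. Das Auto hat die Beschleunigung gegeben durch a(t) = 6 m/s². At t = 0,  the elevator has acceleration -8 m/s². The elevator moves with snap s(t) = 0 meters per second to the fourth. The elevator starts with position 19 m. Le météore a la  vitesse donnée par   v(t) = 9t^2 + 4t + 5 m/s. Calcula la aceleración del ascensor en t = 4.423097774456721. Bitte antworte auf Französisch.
Nous devons intégrer notre équation du snap s(t) = 0 2 fois. En intégrant le snap et en utilisant la condition initiale j(0) = 0, nous obtenons j(t) = 0. L'intégrale du jerk, avec a(0) = -8, donne l'accélération: a(t) = -8. Nous avons l'accélération a(t) = -8. En substituant t = 4.423097774456721: a(4.423097774456721) = -8.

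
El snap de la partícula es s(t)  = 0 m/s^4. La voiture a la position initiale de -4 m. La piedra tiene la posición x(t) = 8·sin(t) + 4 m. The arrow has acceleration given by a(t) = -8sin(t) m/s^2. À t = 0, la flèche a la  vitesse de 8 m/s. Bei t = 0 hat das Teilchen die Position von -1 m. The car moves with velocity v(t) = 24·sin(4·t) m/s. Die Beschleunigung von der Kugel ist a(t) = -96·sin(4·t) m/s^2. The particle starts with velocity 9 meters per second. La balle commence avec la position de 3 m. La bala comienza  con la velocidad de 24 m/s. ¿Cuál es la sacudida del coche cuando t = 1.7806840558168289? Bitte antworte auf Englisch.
To solve this, we need to take 2 derivatives of our velocity equation v(t) = 24·sin(4·t). Taking d/dt of v(t), we find a(t) = 96·cos(4·t). Differentiating acceleration, we get jerk: j(t) = -384·sin(4·t). Using j(t) = -384·sin(4·t) and substituting t = 1.7806840558168289, we find j = -285.827826460936.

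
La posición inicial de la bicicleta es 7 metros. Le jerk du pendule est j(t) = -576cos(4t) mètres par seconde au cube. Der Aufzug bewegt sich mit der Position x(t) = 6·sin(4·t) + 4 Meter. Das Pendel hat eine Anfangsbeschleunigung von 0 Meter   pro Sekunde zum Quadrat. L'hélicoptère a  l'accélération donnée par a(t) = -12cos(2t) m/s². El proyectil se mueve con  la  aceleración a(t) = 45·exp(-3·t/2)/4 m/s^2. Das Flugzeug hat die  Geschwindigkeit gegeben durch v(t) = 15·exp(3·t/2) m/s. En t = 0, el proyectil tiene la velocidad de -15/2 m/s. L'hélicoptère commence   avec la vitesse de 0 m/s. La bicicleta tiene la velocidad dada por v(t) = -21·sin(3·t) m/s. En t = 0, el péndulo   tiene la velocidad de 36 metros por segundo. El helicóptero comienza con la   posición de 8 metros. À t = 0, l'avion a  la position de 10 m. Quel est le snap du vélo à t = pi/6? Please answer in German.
Ausgehend von der Geschwindigkeit v(t) = -21·sin(3·t), nehmen wir 3 Ableitungen. Mit d/dt von v(t) finden wir a(t) = -63·cos(3·t). Mit d/dt von a(t) finden wir j(t) = 189·sin(3·t). Durch Ableiten von dem Ruck erhalten wir den Snap: s(t) = 567·cos(3·t). Mit s(t) = 567·cos(3·t) und Einsetzen von t = pi/6, finden wir s = 0.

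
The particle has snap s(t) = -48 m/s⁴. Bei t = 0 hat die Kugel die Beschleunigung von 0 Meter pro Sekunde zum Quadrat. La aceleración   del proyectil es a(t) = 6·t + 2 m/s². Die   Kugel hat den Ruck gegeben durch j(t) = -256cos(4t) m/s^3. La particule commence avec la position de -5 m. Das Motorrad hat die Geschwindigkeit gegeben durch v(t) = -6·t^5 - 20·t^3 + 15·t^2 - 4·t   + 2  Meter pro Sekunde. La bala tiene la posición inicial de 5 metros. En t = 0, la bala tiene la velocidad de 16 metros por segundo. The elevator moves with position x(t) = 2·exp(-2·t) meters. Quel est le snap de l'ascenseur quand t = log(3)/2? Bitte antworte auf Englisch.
To solve this, we need to take 4 derivatives of our position equation x(t) = 2·exp(-2·t). Differentiating position, we get velocity: v(t) = -4·exp(-2·t). The derivative of velocity gives acceleration: a(t) = 8·exp(-2·t). The derivative of acceleration gives jerk: j(t) = -16·exp(-2·t). Differentiating jerk, we get snap: s(t) = 32·exp(-2·t). Using s(t) = 32·exp(-2·t) and substituting t = log(3)/2, we find s = 32/3.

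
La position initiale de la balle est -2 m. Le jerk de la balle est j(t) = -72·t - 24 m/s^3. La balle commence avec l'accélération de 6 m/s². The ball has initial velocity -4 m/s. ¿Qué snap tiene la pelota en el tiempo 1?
Partiendo de la sacudida j(t) = -72·t - 24, tomamos 1 derivada. La derivada de la sacudida da el snap: s(t) = -72. Usando s(t) = -72 y sustituyendo t = 1, encontramos s = -72.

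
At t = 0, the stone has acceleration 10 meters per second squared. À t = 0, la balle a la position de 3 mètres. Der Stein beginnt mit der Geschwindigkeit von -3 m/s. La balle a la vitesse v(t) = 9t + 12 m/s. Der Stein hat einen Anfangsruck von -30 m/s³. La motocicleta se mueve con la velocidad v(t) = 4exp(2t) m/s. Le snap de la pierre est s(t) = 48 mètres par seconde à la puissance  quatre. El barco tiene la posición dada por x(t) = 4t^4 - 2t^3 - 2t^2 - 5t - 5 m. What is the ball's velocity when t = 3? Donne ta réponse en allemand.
Aus der Gleichung für die Geschwindigkeit v(t) = 9·t + 12, setzen wir t = 3 ein und erhalten v = 39.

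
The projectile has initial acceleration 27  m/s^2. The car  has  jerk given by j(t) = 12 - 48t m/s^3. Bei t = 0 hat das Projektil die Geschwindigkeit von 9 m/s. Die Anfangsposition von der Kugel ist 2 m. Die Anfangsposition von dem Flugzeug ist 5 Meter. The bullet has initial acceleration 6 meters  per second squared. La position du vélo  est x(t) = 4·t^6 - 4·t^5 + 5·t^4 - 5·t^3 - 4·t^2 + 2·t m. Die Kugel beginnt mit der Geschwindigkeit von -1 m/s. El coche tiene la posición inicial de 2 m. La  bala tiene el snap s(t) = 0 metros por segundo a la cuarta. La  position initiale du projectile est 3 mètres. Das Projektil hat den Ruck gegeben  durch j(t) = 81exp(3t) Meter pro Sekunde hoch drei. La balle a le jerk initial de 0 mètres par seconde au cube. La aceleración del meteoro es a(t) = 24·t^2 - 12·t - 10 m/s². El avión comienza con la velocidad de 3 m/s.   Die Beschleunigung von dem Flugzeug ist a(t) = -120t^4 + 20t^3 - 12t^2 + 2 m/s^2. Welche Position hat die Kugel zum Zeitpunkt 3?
Ausgehend von dem Snap s(t) = 0, nehmen wir 4 Stammfunktionen. Das Integral von dem Snap ist der Ruck. Mit j(0) = 0 erhalten wir j(t) = 0. Durch Integration von dem Ruck und Verwendung der Anfangsbedingung a(0) = 6, erhalten wir a(t) = 6. Durch Integration von der Beschleunigung und Verwendung der Anfangsbedingung v(0) = -1, erhalten wir v(t) = 6·t - 1. Durch Integration von der Geschwindigkeit und Verwendung der Anfangsbedingung x(0) = 2, erhalten wir x(t) = 3·t^2 - t + 2. Wir haben die Position x(t) = 3·t^2 - t + 2. Durch Einsetzen von t = 3: x(3) = 26.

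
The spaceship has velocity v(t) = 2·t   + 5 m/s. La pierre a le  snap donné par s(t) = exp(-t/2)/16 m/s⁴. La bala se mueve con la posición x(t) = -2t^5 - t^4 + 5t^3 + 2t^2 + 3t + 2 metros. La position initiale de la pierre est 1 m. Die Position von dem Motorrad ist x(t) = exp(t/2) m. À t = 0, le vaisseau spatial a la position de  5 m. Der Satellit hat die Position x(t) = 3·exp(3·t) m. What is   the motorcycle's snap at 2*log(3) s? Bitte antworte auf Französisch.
Nous devons dériver notre équation de la position x(t) = exp(t/2) 4 fois. La dérivée de la position donne la vitesse: v(t) = exp(t/2)/2. La dérivée de la vitesse donne l'accélération: a(t) = exp(t/2)/4. En prenant d/dt de a(t), nous trouvons j(t) = exp(t/2)/8. En prenant d/dt de j(t), nous trouvons s(t) = exp(t/2)/16. Nous avons le snap s(t) = exp(t/2)/16. En substituant t = 2*log(3): s(2*log(3)) = 3/16.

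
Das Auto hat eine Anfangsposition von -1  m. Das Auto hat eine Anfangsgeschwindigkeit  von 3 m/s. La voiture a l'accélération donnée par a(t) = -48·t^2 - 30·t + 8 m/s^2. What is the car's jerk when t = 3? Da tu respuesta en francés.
Pour résoudre ceci, nous devons prendre 1 dérivée de notre équation de l'accélération a(t) = -48·t^2 - 30·t + 8. En dérivant l'accélération, nous obtenons le jerk: j(t) = -96·t - 30. Nous avons le jerk j(t) = -96·t - 30. En substituant t = 3: j(3) = -318.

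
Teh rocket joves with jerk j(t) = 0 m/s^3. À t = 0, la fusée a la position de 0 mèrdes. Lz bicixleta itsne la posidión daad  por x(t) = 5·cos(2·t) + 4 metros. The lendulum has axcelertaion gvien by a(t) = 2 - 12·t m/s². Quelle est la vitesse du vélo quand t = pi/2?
Nous devons dériver notre équation de la position x(t) = 5·cos(2·t) + 4 1 fois. En dérivant la position, nous obtenons la vitesse: v(t) = -10·sin(2·t). Nous avons la vitesse v(t) = -10·sin(2·t). En substituant t = pi/2: v(pi/2) = 0.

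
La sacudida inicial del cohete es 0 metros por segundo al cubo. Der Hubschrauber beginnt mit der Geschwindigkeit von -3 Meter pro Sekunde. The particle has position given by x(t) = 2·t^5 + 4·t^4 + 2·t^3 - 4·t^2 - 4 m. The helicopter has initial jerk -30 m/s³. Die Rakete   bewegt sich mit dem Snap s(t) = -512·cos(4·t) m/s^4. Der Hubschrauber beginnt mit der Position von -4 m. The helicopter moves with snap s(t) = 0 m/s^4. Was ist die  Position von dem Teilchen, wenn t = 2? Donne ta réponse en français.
En utilisant x(t) = 2·t^5 + 4·t^4 + 2·t^3 - 4·t^2 - 4 et en substituant t = 2, nous trouvons x = 124.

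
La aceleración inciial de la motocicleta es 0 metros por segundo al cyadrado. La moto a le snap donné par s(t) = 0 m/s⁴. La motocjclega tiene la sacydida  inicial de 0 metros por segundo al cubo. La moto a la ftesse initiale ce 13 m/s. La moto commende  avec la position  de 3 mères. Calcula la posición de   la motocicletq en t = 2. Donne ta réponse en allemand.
Wir müssen das Integral unserer Gleichung für den Snap s(t) = 0 4-mal finden. Das Integral von dem Snap, mit j(0) = 0, ergibt den Ruck: j(t) = 0. Die Stammfunktion von dem Ruck ist die Beschleunigung. Mit a(0) = 0 erhalten wir a(t) = 0. Die Stammfunktion von der Beschleunigung ist die Geschwindigkeit. Mit v(0) = 13 erhalten wir v(t) = 13. Die Stammfunktion von der Geschwindigkeit, mit x(0) = 3, ergibt die Position: x(t) = 13·t + 3. Mit x(t) = 13·t + 3 und Einsetzen von t = 2, finden wir x = 29.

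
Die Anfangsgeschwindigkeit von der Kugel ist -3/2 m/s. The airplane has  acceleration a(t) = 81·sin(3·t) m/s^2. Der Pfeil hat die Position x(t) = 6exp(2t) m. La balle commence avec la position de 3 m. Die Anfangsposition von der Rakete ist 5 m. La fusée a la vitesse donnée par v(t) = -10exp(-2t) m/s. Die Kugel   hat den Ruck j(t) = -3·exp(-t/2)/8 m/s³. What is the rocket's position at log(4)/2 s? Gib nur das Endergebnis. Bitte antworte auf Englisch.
The position at t = log(4)/2 is x = 5/4.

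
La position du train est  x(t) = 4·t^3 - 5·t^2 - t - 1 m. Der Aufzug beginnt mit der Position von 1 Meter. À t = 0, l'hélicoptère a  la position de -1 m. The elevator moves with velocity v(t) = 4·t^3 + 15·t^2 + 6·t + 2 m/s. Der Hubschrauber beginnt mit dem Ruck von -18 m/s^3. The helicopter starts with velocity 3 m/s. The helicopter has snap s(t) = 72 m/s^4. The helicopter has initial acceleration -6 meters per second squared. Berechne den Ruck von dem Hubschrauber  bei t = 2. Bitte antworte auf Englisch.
We must find the integral of our snap equation s(t) = 72 1 time. Finding the integral of s(t) and using j(0) = -18: j(t) = 72·t - 18. Using j(t) = 72·t - 18 and substituting t = 2, we find j = 126.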